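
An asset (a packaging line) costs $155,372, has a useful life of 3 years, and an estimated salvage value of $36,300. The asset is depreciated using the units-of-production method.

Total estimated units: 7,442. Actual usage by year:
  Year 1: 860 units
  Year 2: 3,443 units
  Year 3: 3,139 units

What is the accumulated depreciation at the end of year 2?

$68,848

Depreciable base = $155,372 − $36,300 = $119,072.
Rate = $119,072 / 7,442 units = $16 per unit.
Year 1: 860 × $16 = $13,760. Book value $141,612.
Year 2: 3,443 × $16 = $55,088. Book value $86,524.
Accumulated through year 2 = $155,372 − $86,524 = $68,848.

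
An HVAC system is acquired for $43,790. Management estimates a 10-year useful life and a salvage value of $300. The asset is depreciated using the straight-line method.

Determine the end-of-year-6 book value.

Depreciable base = $43,790 − $300 = $43,490.
Annual expense = $43,490 / 10 = $4,349.
End of year 1: book value $39,441.
End of year 2: book value $35,092.
End of year 3: book value $30,743.
End of year 4: book value $26,394.
End of year 5: book value $22,045.
End of year 6: book value $17,696.

$17,696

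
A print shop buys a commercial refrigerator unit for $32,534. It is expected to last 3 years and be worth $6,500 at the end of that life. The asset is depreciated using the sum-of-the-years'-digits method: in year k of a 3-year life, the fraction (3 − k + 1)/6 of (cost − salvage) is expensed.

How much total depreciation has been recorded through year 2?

$21,695

Depreciable base = $32,534 − $6,500 = $26,034.
Sum of the years' digits = 3+2+1 = 6.
Year 1: $26,034 × 3/6 = $13,017. Book value $19,517.
Year 2: $26,034 × 2/6 = $8,678. Book value $10,839.
Accumulated through year 2 = $32,534 − $10,839 = $21,695.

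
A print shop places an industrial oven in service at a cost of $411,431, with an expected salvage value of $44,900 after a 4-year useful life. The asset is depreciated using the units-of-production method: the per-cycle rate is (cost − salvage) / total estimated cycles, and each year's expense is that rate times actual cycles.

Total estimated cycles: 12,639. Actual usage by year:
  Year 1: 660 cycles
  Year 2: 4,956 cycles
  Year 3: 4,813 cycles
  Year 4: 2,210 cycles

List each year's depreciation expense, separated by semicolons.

Depreciable base = $411,431 − $44,900 = $366,531.
Rate = $366,531 / 12,639 cycles = $29 per cycle.
Year 1: 660 × $29 = $19,140. Book value $392,291.
Year 2: 4,956 × $29 = $143,724. Book value $248,567.
Year 3: 4,813 × $29 = $139,577. Book value $108,990.
Year 4: 2,210 × $29 = $64,090. Book value $44,900.

$19,140; $143,724; $139,577; $64,090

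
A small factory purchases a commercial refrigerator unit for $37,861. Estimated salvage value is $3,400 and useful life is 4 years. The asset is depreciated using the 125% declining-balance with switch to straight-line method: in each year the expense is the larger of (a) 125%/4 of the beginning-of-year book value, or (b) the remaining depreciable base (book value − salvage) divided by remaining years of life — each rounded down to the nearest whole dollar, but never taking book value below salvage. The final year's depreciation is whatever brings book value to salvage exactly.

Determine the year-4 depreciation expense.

Depreciable base = $37,861 − $3,400 = $34,461.
Year 1: DB = ⌊$37,861 × 125%/4⌋ = $11,831; SL = ⌊$34,461/4⌋ = $8,615 → take DB $11,831. Book value $26,030.
Year 2: DB = ⌊$26,030 × 125%/4⌋ = $8,134; SL = ⌊$22,630/3⌋ = $7,543 → take DB $8,134. Book value $17,896.
Year 3: DB = ⌊$17,896 × 125%/4⌋ = $5,592; SL = ⌊$14,496/2⌋ = $7,248 → take SL $7,248. Book value $10,648.
Year 4 (final): $10,648 − $3,400 = $7,248. Book value $3,400.

$7,248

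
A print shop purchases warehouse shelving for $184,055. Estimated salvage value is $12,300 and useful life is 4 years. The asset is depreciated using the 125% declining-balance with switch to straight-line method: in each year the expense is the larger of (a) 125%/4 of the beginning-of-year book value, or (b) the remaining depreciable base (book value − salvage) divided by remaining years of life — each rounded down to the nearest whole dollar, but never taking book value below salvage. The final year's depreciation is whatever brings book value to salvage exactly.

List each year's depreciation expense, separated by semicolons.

Depreciable base = $184,055 − $12,300 = $171,755.
Year 1: DB = ⌊$184,055 × 125%/4⌋ = $57,517; SL = ⌊$171,755/4⌋ = $42,938 → take DB $57,517. Book value $126,538.
Year 2: DB = ⌊$126,538 × 125%/4⌋ = $39,543; SL = ⌊$114,238/3⌋ = $38,079 → take DB $39,543. Book value $86,995.
Year 3: DB = ⌊$86,995 × 125%/4⌋ = $27,185; SL = ⌊$74,695/2⌋ = $37,347 → take SL $37,347. Book value $49,648.
Year 4 (final): $49,648 − $12,300 = $37,348. Book value $12,300.

$57,517; $39,543; $37,347; $37,348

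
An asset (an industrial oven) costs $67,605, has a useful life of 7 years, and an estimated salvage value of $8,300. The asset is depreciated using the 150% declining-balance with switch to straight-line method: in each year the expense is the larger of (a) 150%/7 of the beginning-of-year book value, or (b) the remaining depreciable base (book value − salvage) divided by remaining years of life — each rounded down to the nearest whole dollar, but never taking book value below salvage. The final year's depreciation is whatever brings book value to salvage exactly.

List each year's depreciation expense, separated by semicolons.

$14,486; $11,382; $8,943; $7,027; $5,822; $5,822; $5,823

Depreciable base = $67,605 − $8,300 = $59,305.
Year 1: DB = ⌊$67,605 × 150%/7⌋ = $14,486; SL = ⌊$59,305/7⌋ = $8,472 → take DB $14,486. Book value $53,119.
Year 2: DB = ⌊$53,119 × 150%/7⌋ = $11,382; SL = ⌊$44,819/6⌋ = $7,469 → take DB $11,382. Book value $41,737.
Year 3: DB = ⌊$41,737 × 150%/7⌋ = $8,943; SL = ⌊$33,437/5⌋ = $6,687 → take DB $8,943. Book value $32,794.
Year 4: DB = ⌊$32,794 × 150%/7⌋ = $7,027; SL = ⌊$24,494/4⌋ = $6,123 → take DB $7,027. Book value $25,767.
Year 5: DB = ⌊$25,767 × 150%/7⌋ = $5,521; SL = ⌊$17,467/3⌋ = $5,822 → take SL $5,822. Book value $19,945.
Year 6: DB = ⌊$19,945 × 150%/7⌋ = $4,273; SL = ⌊$11,645/2⌋ = $5,822 → take SL $5,822. Book value $14,123.
Year 7 (final): $14,123 − $8,300 = $5,823. Book value $8,300.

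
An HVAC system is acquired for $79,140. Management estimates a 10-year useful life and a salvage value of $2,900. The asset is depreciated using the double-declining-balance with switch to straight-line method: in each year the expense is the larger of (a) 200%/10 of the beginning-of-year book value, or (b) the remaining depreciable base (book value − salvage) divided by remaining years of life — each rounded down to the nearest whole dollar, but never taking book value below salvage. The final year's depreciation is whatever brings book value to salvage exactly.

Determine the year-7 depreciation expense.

Depreciable base = $79,140 − $2,900 = $76,240.
Year 1: DB = ⌊$79,140 × 200%/10⌋ = $15,828; SL = ⌊$76,240/10⌋ = $7,624 → take DB $15,828. Book value $63,312.
Year 2: DB = ⌊$63,312 × 200%/10⌋ = $12,662; SL = ⌊$60,412/9⌋ = $6,712 → take DB $12,662. Book value $50,650.
Year 3: DB = ⌊$50,650 × 200%/10⌋ = $10,130; SL = ⌊$47,750/8⌋ = $5,968 → take DB $10,130. Book value $40,520.
Year 4: DB = ⌊$40,520 × 200%/10⌋ = $8,104; SL = ⌊$37,620/7⌋ = $5,374 → take DB $8,104. Book value $32,416.
Year 5: DB = ⌊$32,416 × 200%/10⌋ = $6,483; SL = ⌊$29,516/6⌋ = $4,919 → take DB $6,483. Book value $25,933.
Year 6: DB = ⌊$25,933 × 200%/10⌋ = $5,186; SL = ⌊$23,033/5⌋ = $4,606 → take DB $5,186. Book value $20,747.
Year 7: DB = ⌊$20,747 × 200%/10⌋ = $4,149; SL = ⌊$17,847/4⌋ = $4,461 → take SL $4,461. Book value $16,286.

$4,461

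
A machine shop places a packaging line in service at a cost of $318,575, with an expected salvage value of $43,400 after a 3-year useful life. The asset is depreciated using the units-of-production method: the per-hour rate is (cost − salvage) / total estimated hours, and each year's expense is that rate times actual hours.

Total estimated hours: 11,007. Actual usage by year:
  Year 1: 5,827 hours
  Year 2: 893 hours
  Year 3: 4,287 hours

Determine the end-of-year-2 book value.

$150,575

Depreciable base = $318,575 − $43,400 = $275,175.
Rate = $275,175 / 11,007 hours = $25 per hour.
Year 1: 5,827 × $25 = $145,675. Book value $172,900.
Year 2: 893 × $25 = $22,325. Book value $150,575.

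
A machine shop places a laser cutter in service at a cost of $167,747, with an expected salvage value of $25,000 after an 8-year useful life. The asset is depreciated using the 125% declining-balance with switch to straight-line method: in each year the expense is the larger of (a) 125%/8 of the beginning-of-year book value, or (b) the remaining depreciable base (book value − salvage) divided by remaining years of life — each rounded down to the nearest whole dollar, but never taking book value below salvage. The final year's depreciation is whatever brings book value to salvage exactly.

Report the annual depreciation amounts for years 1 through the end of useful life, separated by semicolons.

$26,210; $22,115; $18,659; $15,744; $15,004; $15,005; $15,005; $15,005

Depreciable base = $167,747 − $25,000 = $142,747.
Year 1: DB = ⌊$167,747 × 125%/8⌋ = $26,210; SL = ⌊$142,747/8⌋ = $17,843 → take DB $26,210. Book value $141,537.
Year 2: DB = ⌊$141,537 × 125%/8⌋ = $22,115; SL = ⌊$116,537/7⌋ = $16,648 → take DB $22,115. Book value $119,422.
Year 3: DB = ⌊$119,422 × 125%/8⌋ = $18,659; SL = ⌊$94,422/6⌋ = $15,737 → take DB $18,659. Book value $100,763.
Year 4: DB = ⌊$100,763 × 125%/8⌋ = $15,744; SL = ⌊$75,763/5⌋ = $15,152 → take DB $15,744. Book value $85,019.
Year 5: DB = ⌊$85,019 × 125%/8⌋ = $13,284; SL = ⌊$60,019/4⌋ = $15,004 → take SL $15,004. Book value $70,015.
Year 6: DB = ⌊$70,015 × 125%/8⌋ = $10,939; SL = ⌊$45,015/3⌋ = $15,005 → take SL $15,005. Book value $55,010.
Year 7: DB = ⌊$55,010 × 125%/8⌋ = $8,595; SL = ⌊$30,010/2⌋ = $15,005 → take SL $15,005. Book value $40,005.
Year 8 (final): $40,005 − $25,000 = $15,005. Book value $25,000.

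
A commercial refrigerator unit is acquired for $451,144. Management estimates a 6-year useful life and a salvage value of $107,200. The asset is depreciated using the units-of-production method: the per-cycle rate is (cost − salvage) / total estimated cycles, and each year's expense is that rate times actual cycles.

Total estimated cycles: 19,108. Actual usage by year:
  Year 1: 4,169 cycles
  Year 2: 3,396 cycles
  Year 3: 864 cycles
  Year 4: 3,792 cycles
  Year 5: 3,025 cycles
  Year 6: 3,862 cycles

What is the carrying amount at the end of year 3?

Depreciable base = $451,144 − $107,200 = $343,944.
Rate = $343,944 / 19,108 cycles = $18 per cycle.
Year 1: 4,169 × $18 = $75,042. Book value $376,102.
Year 2: 3,396 × $18 = $61,128. Book value $314,974.
Year 3: 864 × $18 = $15,552. Book value $299,422.

$299,422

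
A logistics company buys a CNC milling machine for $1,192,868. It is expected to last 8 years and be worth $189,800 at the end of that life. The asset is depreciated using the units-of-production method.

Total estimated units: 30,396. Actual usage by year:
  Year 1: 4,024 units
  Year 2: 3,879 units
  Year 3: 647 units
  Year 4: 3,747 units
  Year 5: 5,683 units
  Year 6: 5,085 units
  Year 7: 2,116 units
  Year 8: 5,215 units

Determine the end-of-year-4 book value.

$787,067

Depreciable base = $1,192,868 − $189,800 = $1,003,068.
Rate = $1,003,068 / 30,396 units = $33 per unit.
Year 1: 4,024 × $33 = $132,792. Book value $1,060,076.
Year 2: 3,879 × $33 = $128,007. Book value $932,069.
Year 3: 647 × $33 = $21,351. Book value $910,718.
Year 4: 3,747 × $33 = $123,651. Book value $787,067.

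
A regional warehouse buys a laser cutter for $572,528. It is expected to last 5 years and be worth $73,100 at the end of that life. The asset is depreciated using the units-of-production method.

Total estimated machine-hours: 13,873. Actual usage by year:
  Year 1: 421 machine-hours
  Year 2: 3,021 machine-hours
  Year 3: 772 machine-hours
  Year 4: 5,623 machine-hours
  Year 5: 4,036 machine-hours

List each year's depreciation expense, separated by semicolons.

$15,156; $108,756; $27,792; $202,428; $145,296

Depreciable base = $572,528 − $73,100 = $499,428.
Rate = $499,428 / 13,873 machine-hours = $36 per machine-hour.
Year 1: 421 × $36 = $15,156. Book value $557,372.
Year 2: 3,021 × $36 = $108,756. Book value $448,616.
Year 3: 772 × $36 = $27,792. Book value $420,824.
Year 4: 5,623 × $36 = $202,428. Book value $218,396.
Year 5: 4,036 × $36 = $145,296. Book value $73,100.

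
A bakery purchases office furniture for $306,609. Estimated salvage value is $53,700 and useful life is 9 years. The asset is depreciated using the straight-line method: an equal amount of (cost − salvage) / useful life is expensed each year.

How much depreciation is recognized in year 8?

$28,101

Depreciable base = $306,609 − $53,700 = $252,909.
Annual expense = $252,909 / 9 = $28,101.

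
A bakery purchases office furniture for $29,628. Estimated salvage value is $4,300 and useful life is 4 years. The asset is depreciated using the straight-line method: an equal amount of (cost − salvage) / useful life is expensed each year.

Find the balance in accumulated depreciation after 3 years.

$18,996

Depreciable base = $29,628 − $4,300 = $25,328.
Annual expense = $25,328 / 4 = $6,332.
End of year 1: book value $23,296.
End of year 2: book value $16,964.
End of year 3: book value $10,632.
Accumulated through year 3 = $29,628 − $10,632 = $18,996.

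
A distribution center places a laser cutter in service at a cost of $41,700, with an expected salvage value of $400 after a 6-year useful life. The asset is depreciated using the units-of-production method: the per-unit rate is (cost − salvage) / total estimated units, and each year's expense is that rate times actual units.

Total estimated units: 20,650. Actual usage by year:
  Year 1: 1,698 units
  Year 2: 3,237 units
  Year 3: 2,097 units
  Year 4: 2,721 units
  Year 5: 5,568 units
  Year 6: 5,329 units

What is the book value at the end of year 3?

Depreciable base = $41,700 − $400 = $41,300.
Rate = $41,300 / 20,650 units = $2 per unit.
Year 1: 1,698 × $2 = $3,396. Book value $38,304.
Year 2: 3,237 × $2 = $6,474. Book value $31,830.
Year 3: 2,097 × $2 = $4,194. Book value $27,636.

$27,636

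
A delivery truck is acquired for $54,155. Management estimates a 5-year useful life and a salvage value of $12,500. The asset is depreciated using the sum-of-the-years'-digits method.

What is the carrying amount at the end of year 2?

$29,162

Depreciable base = $54,155 − $12,500 = $41,655.
Sum of the years' digits = 5+4+3+2+1 = 15.
Year 1: $41,655 × 5/15 = $13,885. Book value $40,270.
Year 2: $41,655 × 4/15 = $11,108. Book value $29,162.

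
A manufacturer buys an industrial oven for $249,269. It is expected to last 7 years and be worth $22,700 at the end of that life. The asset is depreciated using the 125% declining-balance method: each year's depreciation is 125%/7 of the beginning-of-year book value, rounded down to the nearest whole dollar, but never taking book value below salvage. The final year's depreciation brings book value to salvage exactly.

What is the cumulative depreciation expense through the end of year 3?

$111,109

Depreciable base = $249,269 − $22,700 = $226,569.
Year 1: ⌊$249,269 × 125%/7⌋ = $44,512. Book value $204,757.
Year 2: ⌊$204,757 × 125%/7⌋ = $36,563. Book value $168,194.
Year 3: ⌊$168,194 × 125%/7⌋ = $30,034. Book value $138,160.
Accumulated through year 3 = $249,269 − $138,160 = $111,109.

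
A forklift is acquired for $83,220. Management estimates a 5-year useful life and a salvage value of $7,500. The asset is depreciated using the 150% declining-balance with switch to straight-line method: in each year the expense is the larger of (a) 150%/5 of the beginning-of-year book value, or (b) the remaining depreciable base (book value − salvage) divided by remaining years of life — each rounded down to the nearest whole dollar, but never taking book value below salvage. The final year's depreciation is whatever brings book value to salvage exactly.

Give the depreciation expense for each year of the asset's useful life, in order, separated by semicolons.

$24,966; $17,476; $12,233; $10,522; $10,523

Depreciable base = $83,220 − $7,500 = $75,720.
Year 1: DB = ⌊$83,220 × 150%/5⌋ = $24,966; SL = ⌊$75,720/5⌋ = $15,144 → take DB $24,966. Book value $58,254.
Year 2: DB = ⌊$58,254 × 150%/5⌋ = $17,476; SL = ⌊$50,754/4⌋ = $12,688 → take DB $17,476. Book value $40,778.
Year 3: DB = ⌊$40,778 × 150%/5⌋ = $12,233; SL = ⌊$33,278/3⌋ = $11,092 → take DB $12,233. Book value $28,545.
Year 4: DB = ⌊$28,545 × 150%/5⌋ = $8,563; SL = ⌊$21,045/2⌋ = $10,522 → take SL $10,522. Book value $18,023.
Year 5 (final): $18,023 − $7,500 = $10,523. Book value $7,500.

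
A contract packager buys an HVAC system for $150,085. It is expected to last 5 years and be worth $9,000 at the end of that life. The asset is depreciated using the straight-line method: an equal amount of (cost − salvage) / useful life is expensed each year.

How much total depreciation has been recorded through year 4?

$112,868

Depreciable base = $150,085 − $9,000 = $141,085.
Annual expense = $141,085 / 5 = $28,217.
End of year 1: book value $121,868.
End of year 2: book value $93,651.
End of year 3: book value $65,434.
End of year 4: book value $37,217.
Accumulated through year 4 = $150,085 − $37,217 = $112,868.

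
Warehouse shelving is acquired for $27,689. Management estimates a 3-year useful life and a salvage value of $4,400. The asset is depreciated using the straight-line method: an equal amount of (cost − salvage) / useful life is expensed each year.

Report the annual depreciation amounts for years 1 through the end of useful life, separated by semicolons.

Depreciable base = $27,689 − $4,400 = $23,289.
Annual expense = $23,289 / 3 = $7,763.
End of year 1: book value $19,926.
End of year 2: book value $12,163.
End of year 3: book value $4,400.

$7,763; $7,763; $7,763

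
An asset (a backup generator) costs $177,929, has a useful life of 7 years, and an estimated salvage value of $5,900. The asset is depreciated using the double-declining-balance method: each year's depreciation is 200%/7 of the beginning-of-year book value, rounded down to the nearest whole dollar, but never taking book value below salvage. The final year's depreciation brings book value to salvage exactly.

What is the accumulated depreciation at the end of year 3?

Depreciable base = $177,929 − $5,900 = $172,029.
Year 1: ⌊$177,929 × 200%/7⌋ = $50,836. Book value $127,093.
Year 2: ⌊$127,093 × 200%/7⌋ = $36,312. Book value $90,781.
Year 3: ⌊$90,781 × 200%/7⌋ = $25,937. Book value $64,844.
Accumulated through year 3 = $177,929 − $64,844 = $113,085.

$113,085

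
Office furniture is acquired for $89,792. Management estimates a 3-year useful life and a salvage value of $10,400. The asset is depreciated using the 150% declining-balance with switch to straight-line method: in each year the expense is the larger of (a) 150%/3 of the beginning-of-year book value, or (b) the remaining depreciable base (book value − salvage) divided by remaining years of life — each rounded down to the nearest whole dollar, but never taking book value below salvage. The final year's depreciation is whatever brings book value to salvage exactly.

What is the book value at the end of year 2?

Depreciable base = $89,792 − $10,400 = $79,392.
Year 1: DB = ⌊$89,792 × 150%/3⌋ = $44,896; SL = ⌊$79,392/3⌋ = $26,464 → take DB $44,896. Book value $44,896.
Year 2: DB = ⌊$44,896 × 150%/3⌋ = $22,448; SL = ⌊$34,496/2⌋ = $17,248 → take DB $22,448. Book value $22,448.

$22,448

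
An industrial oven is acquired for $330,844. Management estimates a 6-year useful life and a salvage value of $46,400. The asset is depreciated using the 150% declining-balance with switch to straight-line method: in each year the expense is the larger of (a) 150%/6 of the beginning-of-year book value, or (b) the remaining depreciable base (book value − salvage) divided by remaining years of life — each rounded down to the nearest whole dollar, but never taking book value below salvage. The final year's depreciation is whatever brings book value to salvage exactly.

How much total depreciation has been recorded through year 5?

$255,303

Depreciable base = $330,844 − $46,400 = $284,444.
Year 1: DB = ⌊$330,844 × 150%/6⌋ = $82,711; SL = ⌊$284,444/6⌋ = $47,407 → take DB $82,711. Book value $248,133.
Year 2: DB = ⌊$248,133 × 150%/6⌋ = $62,033; SL = ⌊$201,733/5⌋ = $40,346 → take DB $62,033. Book value $186,100.
Year 3: DB = ⌊$186,100 × 150%/6⌋ = $46,525; SL = ⌊$139,700/4⌋ = $34,925 → take DB $46,525. Book value $139,575.
Year 4: DB = ⌊$139,575 × 150%/6⌋ = $34,893; SL = ⌊$93,175/3⌋ = $31,058 → take DB $34,893. Book value $104,682.
Year 5: DB = ⌊$104,682 × 150%/6⌋ = $26,170; SL = ⌊$58,282/2⌋ = $29,141 → take SL $29,141. Book value $75,541.
Accumulated through year 5 = $330,844 − $75,541 = $255,303.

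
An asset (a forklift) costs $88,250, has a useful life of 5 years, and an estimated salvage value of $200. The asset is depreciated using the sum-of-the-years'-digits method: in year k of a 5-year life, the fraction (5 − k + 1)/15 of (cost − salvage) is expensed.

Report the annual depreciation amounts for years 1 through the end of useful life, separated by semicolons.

$29,350; $23,480; $17,610; $11,740; $5,870

Depreciable base = $88,250 − $200 = $88,050.
Sum of the years' digits = 5+4+3+2+1 = 15.
Year 1: $88,050 × 5/15 = $29,350. Book value $58,900.
Year 2: $88,050 × 4/15 = $23,480. Book value $35,420.
Year 3: $88,050 × 3/15 = $17,610. Book value $17,810.
Year 4: $88,050 × 2/15 = $11,740. Book value $6,070.
Year 5: $88,050 × 1/15 = $5,870. Book value $200.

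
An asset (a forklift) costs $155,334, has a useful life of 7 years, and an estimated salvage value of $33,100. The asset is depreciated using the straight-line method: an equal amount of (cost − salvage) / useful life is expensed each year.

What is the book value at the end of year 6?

$50,562

Depreciable base = $155,334 − $33,100 = $122,234.
Annual expense = $122,234 / 7 = $17,462.
End of year 1: book value $137,872.
End of year 2: book value $120,410.
End of year 3: book value $102,948.
End of year 4: book value $85,486.
End of year 5: book value $68,024.
End of year 6: book value $50,562.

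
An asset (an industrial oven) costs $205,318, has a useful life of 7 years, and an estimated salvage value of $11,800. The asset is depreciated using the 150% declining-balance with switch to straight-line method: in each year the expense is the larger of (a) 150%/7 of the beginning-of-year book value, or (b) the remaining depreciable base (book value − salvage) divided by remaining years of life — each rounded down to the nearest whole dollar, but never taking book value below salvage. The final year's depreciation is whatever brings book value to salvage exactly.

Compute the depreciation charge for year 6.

Depreciable base = $205,318 − $11,800 = $193,518.
Year 1: DB = ⌊$205,318 × 150%/7⌋ = $43,996; SL = ⌊$193,518/7⌋ = $27,645 → take DB $43,996. Book value $161,322.
Year 2: DB = ⌊$161,322 × 150%/7⌋ = $34,569; SL = ⌊$149,522/6⌋ = $24,920 → take DB $34,569. Book value $126,753.
Year 3: DB = ⌊$126,753 × 150%/7⌋ = $27,161; SL = ⌊$114,953/5⌋ = $22,990 → take DB $27,161. Book value $99,592.
Year 4: DB = ⌊$99,592 × 150%/7⌋ = $21,341; SL = ⌊$87,792/4⌋ = $21,948 → take SL $21,948. Book value $77,644.
Year 5: DB = ⌊$77,644 × 150%/7⌋ = $16,638; SL = ⌊$65,844/3⌋ = $21,948 → take SL $21,948. Book value $55,696.
Year 6: DB = ⌊$55,696 × 150%/7⌋ = $11,934; SL = ⌊$43,896/2⌋ = $21,948 → take SL $21,948. Book value $33,748.

$21,948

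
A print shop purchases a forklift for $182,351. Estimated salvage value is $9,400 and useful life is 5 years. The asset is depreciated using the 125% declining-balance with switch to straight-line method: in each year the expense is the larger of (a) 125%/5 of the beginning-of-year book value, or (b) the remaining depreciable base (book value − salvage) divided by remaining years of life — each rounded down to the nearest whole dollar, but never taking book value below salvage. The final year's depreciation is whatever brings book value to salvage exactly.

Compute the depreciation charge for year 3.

Depreciable base = $182,351 − $9,400 = $172,951.
Year 1: DB = ⌊$182,351 × 125%/5⌋ = $45,587; SL = ⌊$172,951/5⌋ = $34,590 → take DB $45,587. Book value $136,764.
Year 2: DB = ⌊$136,764 × 125%/5⌋ = $34,191; SL = ⌊$127,364/4⌋ = $31,841 → take DB $34,191. Book value $102,573.
Year 3: DB = ⌊$102,573 × 125%/5⌋ = $25,643; SL = ⌊$93,173/3⌋ = $31,057 → take SL $31,057. Book value $71,516.

$31,057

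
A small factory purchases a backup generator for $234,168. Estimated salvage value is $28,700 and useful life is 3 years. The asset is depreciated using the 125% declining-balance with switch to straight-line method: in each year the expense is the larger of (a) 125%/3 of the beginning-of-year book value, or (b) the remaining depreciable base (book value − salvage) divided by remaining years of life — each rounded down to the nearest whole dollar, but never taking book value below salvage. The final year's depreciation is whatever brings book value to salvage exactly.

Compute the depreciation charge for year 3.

Depreciable base = $234,168 − $28,700 = $205,468.
Year 1: DB = ⌊$234,168 × 125%/3⌋ = $97,570; SL = ⌊$205,468/3⌋ = $68,489 → take DB $97,570. Book value $136,598.
Year 2: DB = ⌊$136,598 × 125%/3⌋ = $56,915; SL = ⌊$107,898/2⌋ = $53,949 → take DB $56,915. Book value $79,683.
Year 3 (final): $79,683 − $28,700 = $50,983. Book value $28,700.

$50,983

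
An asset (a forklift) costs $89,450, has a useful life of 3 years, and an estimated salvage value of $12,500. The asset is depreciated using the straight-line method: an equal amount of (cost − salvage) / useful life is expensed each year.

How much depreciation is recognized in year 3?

$25,650

Depreciable base = $89,450 − $12,500 = $76,950.
Annual expense = $76,950 / 3 = $25,650.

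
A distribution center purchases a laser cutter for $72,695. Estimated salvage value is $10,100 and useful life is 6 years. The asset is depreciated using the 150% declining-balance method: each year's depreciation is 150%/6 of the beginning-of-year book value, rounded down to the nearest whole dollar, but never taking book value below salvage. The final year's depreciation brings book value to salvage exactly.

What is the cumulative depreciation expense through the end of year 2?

$31,803

Depreciable base = $72,695 − $10,100 = $62,595.
Year 1: ⌊$72,695 × 150%/6⌋ = $18,173. Book value $54,522.
Year 2: ⌊$54,522 × 150%/6⌋ = $13,630. Book value $40,892.
Accumulated through year 2 = $72,695 − $40,892 = $31,803.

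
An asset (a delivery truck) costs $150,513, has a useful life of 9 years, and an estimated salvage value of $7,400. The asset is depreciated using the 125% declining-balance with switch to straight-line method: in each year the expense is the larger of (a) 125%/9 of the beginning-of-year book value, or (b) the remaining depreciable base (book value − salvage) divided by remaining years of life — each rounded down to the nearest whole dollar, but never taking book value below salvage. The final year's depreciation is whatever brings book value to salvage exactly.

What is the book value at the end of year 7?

$36,970

Depreciable base = $150,513 − $7,400 = $143,113.
Year 1: DB = ⌊$150,513 × 125%/9⌋ = $20,904; SL = ⌊$143,113/9⌋ = $15,901 → take DB $20,904. Book value $129,609.
Year 2: DB = ⌊$129,609 × 125%/9⌋ = $18,001; SL = ⌊$122,209/8⌋ = $15,276 → take DB $18,001. Book value $111,608.
Year 3: DB = ⌊$111,608 × 125%/9⌋ = $15,501; SL = ⌊$104,208/7⌋ = $14,886 → take DB $15,501. Book value $96,107.
Year 4: DB = ⌊$96,107 × 125%/9⌋ = $13,348; SL = ⌊$88,707/6⌋ = $14,784 → take SL $14,784. Book value $81,323.
Year 5: DB = ⌊$81,323 × 125%/9⌋ = $11,294; SL = ⌊$73,923/5⌋ = $14,784 → take SL $14,784. Book value $66,539.
Year 6: DB = ⌊$66,539 × 125%/9⌋ = $9,241; SL = ⌊$59,139/4⌋ = $14,784 → take SL $14,784. Book value $51,755.
Year 7: DB = ⌊$51,755 × 125%/9⌋ = $7,188; SL = ⌊$44,355/3⌋ = $14,785 → take SL $14,785. Book value $36,970.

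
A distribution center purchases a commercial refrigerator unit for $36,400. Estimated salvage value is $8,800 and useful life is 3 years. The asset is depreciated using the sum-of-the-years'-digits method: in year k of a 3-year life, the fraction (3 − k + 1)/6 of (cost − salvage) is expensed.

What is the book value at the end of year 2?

Depreciable base = $36,400 − $8,800 = $27,600.
Sum of the years' digits = 3+2+1 = 6.
Year 1: $27,600 × 3/6 = $13,800. Book value $22,600.
Year 2: $27,600 × 2/6 = $9,200. Book value $13,400.

$13,400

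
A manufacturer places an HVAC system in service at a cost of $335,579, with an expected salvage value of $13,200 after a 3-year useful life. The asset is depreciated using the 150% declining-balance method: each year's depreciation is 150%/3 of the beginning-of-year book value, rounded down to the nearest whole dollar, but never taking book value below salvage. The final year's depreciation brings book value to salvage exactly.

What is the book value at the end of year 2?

Depreciable base = $335,579 − $13,200 = $322,379.
Year 1: ⌊$335,579 × 150%/3⌋ = $167,789. Book value $167,790.
Year 2: ⌊$167,790 × 150%/3⌋ = $83,895. Book value $83,895.

$83,895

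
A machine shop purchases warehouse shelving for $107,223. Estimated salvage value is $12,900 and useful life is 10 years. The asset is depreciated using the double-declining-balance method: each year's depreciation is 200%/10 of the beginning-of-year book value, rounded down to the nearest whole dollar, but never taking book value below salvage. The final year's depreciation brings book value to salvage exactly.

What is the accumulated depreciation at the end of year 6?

Depreciable base = $107,223 − $12,900 = $94,323.
Year 1: ⌊$107,223 × 200%/10⌋ = $21,444. Book value $85,779.
Year 2: ⌊$85,779 × 200%/10⌋ = $17,155. Book value $68,624.
Year 3: ⌊$68,624 × 200%/10⌋ = $13,724. Book value $54,900.
Year 4: ⌊$54,900 × 200%/10⌋ = $10,980. Book value $43,920.
Year 5: ⌊$43,920 × 200%/10⌋ = $8,784. Book value $35,136.
Year 6: ⌊$35,136 × 200%/10⌋ = $7,027. Book value $28,109.
Accumulated through year 6 = $107,223 − $28,109 = $79,114.

$79,114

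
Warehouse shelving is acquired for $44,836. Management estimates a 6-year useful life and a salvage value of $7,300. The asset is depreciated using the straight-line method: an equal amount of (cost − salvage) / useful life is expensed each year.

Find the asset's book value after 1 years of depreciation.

Depreciable base = $44,836 − $7,300 = $37,536.
Annual expense = $37,536 / 6 = $6,256.
End of year 1: book value $38,580.

$38,580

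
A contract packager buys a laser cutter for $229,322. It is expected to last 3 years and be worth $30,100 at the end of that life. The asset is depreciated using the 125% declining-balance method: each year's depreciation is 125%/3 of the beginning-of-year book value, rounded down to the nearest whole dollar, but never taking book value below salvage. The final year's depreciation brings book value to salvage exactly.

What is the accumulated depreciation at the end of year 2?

Depreciable base = $229,322 − $30,100 = $199,222.
Year 1: ⌊$229,322 × 125%/3⌋ = $95,550. Book value $133,772.
Year 2: ⌊$133,772 × 125%/3⌋ = $55,738. Book value $78,034.
Accumulated through year 2 = $229,322 − $78,034 = $151,288.

$151,288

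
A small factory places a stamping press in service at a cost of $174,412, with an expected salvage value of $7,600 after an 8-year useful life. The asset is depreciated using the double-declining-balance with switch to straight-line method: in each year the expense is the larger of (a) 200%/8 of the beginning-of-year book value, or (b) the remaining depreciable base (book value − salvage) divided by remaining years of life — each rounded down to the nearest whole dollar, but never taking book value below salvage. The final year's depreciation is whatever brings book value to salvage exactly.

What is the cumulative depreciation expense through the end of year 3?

Depreciable base = $174,412 − $7,600 = $166,812.
Year 1: DB = ⌊$174,412 × 200%/8⌋ = $43,603; SL = ⌊$166,812/8⌋ = $20,851 → take DB $43,603. Book value $130,809.
Year 2: DB = ⌊$130,809 × 200%/8⌋ = $32,702; SL = ⌊$123,209/7⌋ = $17,601 → take DB $32,702. Book value $98,107.
Year 3: DB = ⌊$98,107 × 200%/8⌋ = $24,526; SL = ⌊$90,507/6⌋ = $15,084 → take DB $24,526. Book value $73,581.
Accumulated through year 3 = $174,412 − $73,581 = $100,831.

$100,831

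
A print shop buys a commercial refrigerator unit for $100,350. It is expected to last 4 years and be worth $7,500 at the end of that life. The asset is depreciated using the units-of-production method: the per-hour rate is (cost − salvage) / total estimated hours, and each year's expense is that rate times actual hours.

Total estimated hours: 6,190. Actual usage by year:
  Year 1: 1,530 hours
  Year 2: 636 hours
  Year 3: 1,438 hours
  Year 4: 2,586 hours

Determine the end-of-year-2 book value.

Depreciable base = $100,350 − $7,500 = $92,850.
Rate = $92,850 / 6,190 hours = $15 per hour.
Year 1: 1,530 × $15 = $22,950. Book value $77,400.
Year 2: 636 × $15 = $9,540. Book value $67,860.

$67,860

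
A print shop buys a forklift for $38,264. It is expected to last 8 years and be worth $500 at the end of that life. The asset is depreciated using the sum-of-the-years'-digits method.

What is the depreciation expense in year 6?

$3,147

Depreciable base = $38,264 − $500 = $37,764.
Sum of the years' digits = 8+7+6+5+4+3+2+1 = 36.
Year 1: $37,764 × 8/36 = $8,392. Book value $29,872.
Year 2: $37,764 × 7/36 = $7,343. Book value $22,529.
Year 3: $37,764 × 6/36 = $6,294. Book value $16,235.
Year 4: $37,764 × 5/36 = $5,245. Book value $10,990.
Year 5: $37,764 × 4/36 = $4,196. Book value $6,794.
Year 6: $37,764 × 3/36 = $3,147. Book value $3,647.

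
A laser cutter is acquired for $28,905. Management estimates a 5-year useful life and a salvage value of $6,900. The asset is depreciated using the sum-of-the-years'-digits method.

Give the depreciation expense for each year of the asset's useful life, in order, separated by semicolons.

Depreciable base = $28,905 − $6,900 = $22,005.
Sum of the years' digits = 5+4+3+2+1 = 15.
Year 1: $22,005 × 5/15 = $7,335. Book value $21,570.
Year 2: $22,005 × 4/15 = $5,868. Book value $15,702.
Year 3: $22,005 × 3/15 = $4,401. Book value $11,301.
Year 4: $22,005 × 2/15 = $2,934. Book value $8,367.
Year 5: $22,005 × 1/15 = $1,467. Book value $6,900.

$7,335; $5,868; $4,401; $2,934; $1,467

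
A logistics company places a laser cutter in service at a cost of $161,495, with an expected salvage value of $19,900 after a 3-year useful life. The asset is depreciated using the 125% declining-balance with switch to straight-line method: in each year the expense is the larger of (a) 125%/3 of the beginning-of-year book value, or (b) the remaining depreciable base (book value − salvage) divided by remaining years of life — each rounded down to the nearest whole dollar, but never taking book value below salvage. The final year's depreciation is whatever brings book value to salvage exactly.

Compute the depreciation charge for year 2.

$39,252

Depreciable base = $161,495 − $19,900 = $141,595.
Year 1: DB = ⌊$161,495 × 125%/3⌋ = $67,289; SL = ⌊$141,595/3⌋ = $47,198 → take DB $67,289. Book value $94,206.
Year 2: DB = ⌊$94,206 × 125%/3⌋ = $39,252; SL = ⌊$74,306/2⌋ = $37,153 → take DB $39,252. Book value $54,954.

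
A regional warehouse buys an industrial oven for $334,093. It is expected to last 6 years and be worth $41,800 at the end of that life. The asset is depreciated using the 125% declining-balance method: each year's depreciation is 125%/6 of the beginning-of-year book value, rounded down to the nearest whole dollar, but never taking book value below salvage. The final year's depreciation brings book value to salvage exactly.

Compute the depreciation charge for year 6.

Depreciable base = $334,093 − $41,800 = $292,293.
Year 1: ⌊$334,093 × 125%/6⌋ = $69,602. Book value $264,491.
Year 2: ⌊$264,491 × 125%/6⌋ = $55,102. Book value $209,389.
Year 3: ⌊$209,389 × 125%/6⌋ = $43,622. Book value $165,767.
Year 4: ⌊$165,767 × 125%/6⌋ = $34,534. Book value $131,233.
Year 5: ⌊$131,233 × 125%/6⌋ = $27,340. Book value $103,893.
Year 6 (final): $103,893 − $41,800 = $62,093. Book value $41,800.

$62,093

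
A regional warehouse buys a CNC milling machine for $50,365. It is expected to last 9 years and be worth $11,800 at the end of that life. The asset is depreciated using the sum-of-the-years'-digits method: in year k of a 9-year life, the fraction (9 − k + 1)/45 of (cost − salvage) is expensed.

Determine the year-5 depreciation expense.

Depreciable base = $50,365 − $11,800 = $38,565.
Sum of the years' digits = 9+8+7+6+5+4+3+2+1 = 45.
Year 1: $38,565 × 9/45 = $7,713. Book value $42,652.
Year 2: $38,565 × 8/45 = $6,856. Book value $35,796.
Year 3: $38,565 × 7/45 = $5,999. Book value $29,797.
Year 4: $38,565 × 6/45 = $5,142. Book value $24,655.
Year 5: $38,565 × 5/45 = $4,285. Book value $20,370.

$4,285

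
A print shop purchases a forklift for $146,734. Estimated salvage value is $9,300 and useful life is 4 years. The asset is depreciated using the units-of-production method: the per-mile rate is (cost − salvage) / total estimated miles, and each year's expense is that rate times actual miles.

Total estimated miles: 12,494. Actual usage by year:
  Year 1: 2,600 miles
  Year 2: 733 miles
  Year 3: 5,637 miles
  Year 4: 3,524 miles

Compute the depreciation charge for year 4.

Depreciable base = $146,734 − $9,300 = $137,434.
Rate = $137,434 / 12,494 miles = $11 per mile.
Year 1: 2,600 × $11 = $28,600. Book value $118,134.
Year 2: 733 × $11 = $8,063. Book value $110,071.
Year 3: 5,637 × $11 = $62,007. Book value $48,064.
Year 4: 3,524 × $11 = $38,764. Book value $9,300.

$38,764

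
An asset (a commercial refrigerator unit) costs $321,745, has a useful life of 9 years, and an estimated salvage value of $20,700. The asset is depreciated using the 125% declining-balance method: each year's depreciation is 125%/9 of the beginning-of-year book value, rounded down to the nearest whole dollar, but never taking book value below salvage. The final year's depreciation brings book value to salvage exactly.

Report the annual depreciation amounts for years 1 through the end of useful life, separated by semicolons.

Depreciable base = $321,745 − $20,700 = $301,045.
Year 1: ⌊$321,745 × 125%/9⌋ = $44,686. Book value $277,059.
Year 2: ⌊$277,059 × 125%/9⌋ = $38,480. Book value $238,579.
Year 3: ⌊$238,579 × 125%/9⌋ = $33,135. Book value $205,444.
Year 4: ⌊$205,444 × 125%/9⌋ = $28,533. Book value $176,911.
Year 5: ⌊$176,911 × 125%/9⌋ = $24,570. Book value $152,341.
Year 6: ⌊$152,341 × 125%/9⌋ = $21,158. Book value $131,183.
Year 7: ⌊$131,183 × 125%/9⌋ = $18,219. Book value $112,964.
Year 8: ⌊$112,964 × 125%/9⌋ = $15,689. Book value $97,275.
Year 9 (final): $97,275 − $20,700 = $76,575. Book value $20,700.

$44,686; $38,480; $33,135; $28,533; $24,570; $21,158; $18,219; $15,689; $76,575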